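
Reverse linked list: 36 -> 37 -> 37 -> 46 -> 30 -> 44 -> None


Step 1: curr=36, set curr.next=prev(None) | reversed so far: 36
Step 2: curr=37, set curr.next=prev(36) | reversed so far: 37 -> 36
Step 3: curr=37, set curr.next=prev(37) | reversed so far: 37 -> 37 -> 36
Step 4: curr=46, set curr.next=prev(37) | reversed so far: 46 -> 37 -> 37 -> 36
Step 5: curr=30, set curr.next=prev(46) | reversed so far: 30 -> 46 -> 37 -> 37 -> 36
Step 6: curr=44, set curr.next=prev(30) | reversed so far: 44 -> 30 -> 46 -> 37 -> 37 -> 36

44 -> 30 -> 46 -> 37 -> 37 -> 36 -> None


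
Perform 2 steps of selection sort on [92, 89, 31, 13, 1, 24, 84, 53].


Initial: [92, 89, 31, 13, 1, 24, 84, 53]
Step 1: min=1 at 4
  Swap: [1, 89, 31, 13, 92, 24, 84, 53]
Step 2: min=13 at 3
  Swap: [1, 13, 31, 89, 92, 24, 84, 53]

After 2 steps: [1, 13, 31, 89, 92, 24, 84, 53]


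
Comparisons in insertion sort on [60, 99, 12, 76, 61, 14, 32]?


Algorithm: insertion sort
Input: [60, 99, 12, 76, 61, 14, 32]
Sorted: [12, 14, 32, 60, 61, 76, 99]

18


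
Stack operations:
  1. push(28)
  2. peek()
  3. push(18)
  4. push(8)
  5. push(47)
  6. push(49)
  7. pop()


push(28) -> [28]
peek()->28
push(18) -> [28, 18]
push(8) -> [28, 18, 8]
push(47) -> [28, 18, 8, 47]
push(49) -> [28, 18, 8, 47, 49]
pop()->49, [28, 18, 8, 47]

Final stack: [28, 18, 8, 47]


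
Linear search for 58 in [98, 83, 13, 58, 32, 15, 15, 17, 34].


i=0: 98!=58
i=1: 83!=58
i=2: 13!=58
i=3: 58==58 found!

Found at 3, 4 comps


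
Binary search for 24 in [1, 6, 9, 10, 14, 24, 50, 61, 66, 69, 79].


Step 1: lo=0, hi=10, mid=5, val=24

Found at index 5


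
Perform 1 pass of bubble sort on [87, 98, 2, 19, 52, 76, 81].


Initial: [87, 98, 2, 19, 52, 76, 81]
Pass 1: [87, 2, 19, 52, 76, 81, 98] (5 swaps)

After 1 pass: [87, 2, 19, 52, 76, 81, 98]


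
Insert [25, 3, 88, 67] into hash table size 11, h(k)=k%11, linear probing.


Insert 25: h=3 -> slot 3
Insert 3: h=3, 1 probes -> slot 4
Insert 88: h=0 -> slot 0
Insert 67: h=1 -> slot 1

Table: [88, 67, None, 25, 3, None, None, None, None, None, None]


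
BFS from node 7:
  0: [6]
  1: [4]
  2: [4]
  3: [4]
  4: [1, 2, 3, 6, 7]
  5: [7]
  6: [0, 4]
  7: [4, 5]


Visit 7, enqueue [4, 5]
Visit 4, enqueue [1, 2, 3, 6]
Visit 5, enqueue []
Visit 1, enqueue []
Visit 2, enqueue []
Visit 3, enqueue []
Visit 6, enqueue [0]
Visit 0, enqueue []

BFS order: [7, 4, 5, 1, 2, 3, 6, 0]


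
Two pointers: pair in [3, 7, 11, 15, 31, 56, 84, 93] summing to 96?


lo=0(3)+hi=7(93)=96

Yes: 3+93=96


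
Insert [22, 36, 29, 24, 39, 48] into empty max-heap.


Insert 22: [22]
Insert 36: [36, 22]
Insert 29: [36, 22, 29]
Insert 24: [36, 24, 29, 22]
Insert 39: [39, 36, 29, 22, 24]
Insert 48: [48, 36, 39, 22, 24, 29]

Final heap: [48, 36, 39, 22, 24, 29]


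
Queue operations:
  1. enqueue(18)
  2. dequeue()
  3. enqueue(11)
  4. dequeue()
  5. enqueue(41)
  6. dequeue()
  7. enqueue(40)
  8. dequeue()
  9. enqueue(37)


enqueue(18) -> [18]
dequeue()->18, []
enqueue(11) -> [11]
dequeue()->11, []
enqueue(41) -> [41]
dequeue()->41, []
enqueue(40) -> [40]
dequeue()->40, []
enqueue(37) -> [37]

Final queue: [37]


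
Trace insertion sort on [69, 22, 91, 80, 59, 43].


Initial: [69, 22, 91, 80, 59, 43]
Insert 22: [22, 69, 91, 80, 59, 43]
Insert 91: [22, 69, 91, 80, 59, 43]
Insert 80: [22, 69, 80, 91, 59, 43]
Insert 59: [22, 59, 69, 80, 91, 43]
Insert 43: [22, 43, 59, 69, 80, 91]

Sorted: [22, 43, 59, 69, 80, 91]


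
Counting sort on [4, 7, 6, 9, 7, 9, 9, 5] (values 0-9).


Input: [4, 7, 6, 9, 7, 9, 9, 5]
Counts: [0, 0, 0, 0, 1, 1, 1, 2, 0, 3]

Sorted: [4, 5, 6, 7, 7, 9, 9, 9]


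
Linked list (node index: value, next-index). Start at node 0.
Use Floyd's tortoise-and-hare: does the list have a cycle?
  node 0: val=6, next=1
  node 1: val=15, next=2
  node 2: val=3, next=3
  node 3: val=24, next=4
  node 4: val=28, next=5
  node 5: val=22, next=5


Floyd's tortoise (slow, +1) and hare (fast, +2):
  init: slow=0, fast=0
  step 1: slow=1, fast=2
  step 2: slow=2, fast=4
  step 3: slow=3, fast=5
  step 4: slow=4, fast=5
  step 5: slow=5, fast=5
  slow == fast at node 5: cycle detected

Cycle: yes


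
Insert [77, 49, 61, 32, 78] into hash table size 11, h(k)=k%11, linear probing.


Insert 77: h=0 -> slot 0
Insert 49: h=5 -> slot 5
Insert 61: h=6 -> slot 6
Insert 32: h=10 -> slot 10
Insert 78: h=1 -> slot 1

Table: [77, 78, None, None, None, 49, 61, None, None, None, 32]


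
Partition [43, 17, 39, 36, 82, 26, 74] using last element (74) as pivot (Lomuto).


Pivot: 74
  43 <= 74: advance i (no swap)
  17 <= 74: advance i (no swap)
  39 <= 74: advance i (no swap)
  36 <= 74: advance i (no swap)
  26 <= 74: swap -> [43, 17, 39, 36, 26, 82, 74]
Place pivot at 5: [43, 17, 39, 36, 26, 74, 82]

Partitioned: [43, 17, 39, 36, 26, 74, 82]


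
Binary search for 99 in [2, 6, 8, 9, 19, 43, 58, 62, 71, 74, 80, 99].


Step 1: lo=0, hi=11, mid=5, val=43
Step 2: lo=6, hi=11, mid=8, val=71
Step 3: lo=9, hi=11, mid=10, val=80
Step 4: lo=11, hi=11, mid=11, val=99

Found at index 11


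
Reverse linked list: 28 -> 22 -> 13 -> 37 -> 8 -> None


Step 1: curr=28, set curr.next=prev(None) | reversed so far: 28
Step 2: curr=22, set curr.next=prev(28) | reversed so far: 22 -> 28
Step 3: curr=13, set curr.next=prev(22) | reversed so far: 13 -> 22 -> 28
Step 4: curr=37, set curr.next=prev(13) | reversed so far: 37 -> 13 -> 22 -> 28
Step 5: curr=8, set curr.next=prev(37) | reversed so far: 8 -> 37 -> 13 -> 22 -> 28

8 -> 37 -> 13 -> 22 -> 28 -> None


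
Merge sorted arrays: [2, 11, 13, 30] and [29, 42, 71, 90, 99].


Take 2 from A
Take 11 from A
Take 13 from A
Take 29 from B
Take 30 from A

Merged: [2, 11, 13, 29, 30, 42, 71, 90, 99]


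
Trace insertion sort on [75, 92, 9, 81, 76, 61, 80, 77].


Initial: [75, 92, 9, 81, 76, 61, 80, 77]
Insert 92: [75, 92, 9, 81, 76, 61, 80, 77]
Insert 9: [9, 75, 92, 81, 76, 61, 80, 77]
Insert 81: [9, 75, 81, 92, 76, 61, 80, 77]
Insert 76: [9, 75, 76, 81, 92, 61, 80, 77]
Insert 61: [9, 61, 75, 76, 81, 92, 80, 77]
Insert 80: [9, 61, 75, 76, 80, 81, 92, 77]
Insert 77: [9, 61, 75, 76, 77, 80, 81, 92]

Sorted: [9, 61, 75, 76, 77, 80, 81, 92]


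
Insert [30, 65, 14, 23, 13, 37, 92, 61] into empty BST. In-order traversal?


Insert 30: root
Insert 65: R from 30
Insert 14: L from 30
Insert 23: L from 30 -> R from 14
Insert 13: L from 30 -> L from 14
Insert 37: R from 30 -> L from 65
Insert 92: R from 30 -> R from 65
Insert 61: R from 30 -> L from 65 -> R from 37

In-order: [13, 14, 23, 30, 37, 61, 65, 92]


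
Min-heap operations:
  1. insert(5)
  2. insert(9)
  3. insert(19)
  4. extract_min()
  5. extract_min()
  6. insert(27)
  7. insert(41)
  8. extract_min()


insert(5) -> [5]
insert(9) -> [5, 9]
insert(19) -> [5, 9, 19]
extract_min()->5, [9, 19]
extract_min()->9, [19]
insert(27) -> [19, 27]
insert(41) -> [19, 27, 41]
extract_min()->19, [27, 41]

Final heap: [27, 41]


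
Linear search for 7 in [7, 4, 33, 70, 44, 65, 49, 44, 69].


i=0: 7==7 found!

Found at 0, 1 comps


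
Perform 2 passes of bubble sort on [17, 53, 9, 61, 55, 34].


Initial: [17, 53, 9, 61, 55, 34]
Pass 1: [17, 9, 53, 55, 34, 61] (3 swaps)
Pass 2: [9, 17, 53, 34, 55, 61] (2 swaps)

After 2 passes: [9, 17, 53, 34, 55, 61]


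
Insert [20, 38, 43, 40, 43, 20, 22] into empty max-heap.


Insert 20: [20]
Insert 38: [38, 20]
Insert 43: [43, 20, 38]
Insert 40: [43, 40, 38, 20]
Insert 43: [43, 43, 38, 20, 40]
Insert 20: [43, 43, 38, 20, 40, 20]
Insert 22: [43, 43, 38, 20, 40, 20, 22]

Final heap: [43, 43, 38, 20, 40, 20, 22]


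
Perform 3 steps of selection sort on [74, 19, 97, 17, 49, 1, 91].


Initial: [74, 19, 97, 17, 49, 1, 91]
Step 1: min=1 at 5
  Swap: [1, 19, 97, 17, 49, 74, 91]
Step 2: min=17 at 3
  Swap: [1, 17, 97, 19, 49, 74, 91]
Step 3: min=19 at 3
  Swap: [1, 17, 19, 97, 49, 74, 91]

After 3 steps: [1, 17, 19, 97, 49, 74, 91]


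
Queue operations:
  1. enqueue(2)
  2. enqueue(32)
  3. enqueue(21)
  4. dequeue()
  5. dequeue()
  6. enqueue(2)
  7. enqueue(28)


enqueue(2) -> [2]
enqueue(32) -> [2, 32]
enqueue(21) -> [2, 32, 21]
dequeue()->2, [32, 21]
dequeue()->32, [21]
enqueue(2) -> [21, 2]
enqueue(28) -> [21, 2, 28]

Final queue: [21, 2, 28]


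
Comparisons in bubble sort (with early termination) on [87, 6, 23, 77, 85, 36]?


Algorithm: bubble sort (with early termination)
Input: [87, 6, 23, 77, 85, 36]
Sorted: [6, 23, 36, 77, 85, 87]

14


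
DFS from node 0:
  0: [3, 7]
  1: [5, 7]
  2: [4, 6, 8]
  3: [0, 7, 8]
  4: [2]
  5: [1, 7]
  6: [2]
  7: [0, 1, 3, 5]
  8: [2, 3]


Visit 0, push [7, 3]
Visit 3, push [8, 7]
Visit 7, push [5, 1]
Visit 1, push [5]
Visit 5, push []
Visit 8, push [2]
Visit 2, push [6, 4]
Visit 4, push []
Visit 6, push []

DFS order: [0, 3, 7, 1, 5, 8, 2, 4, 6]


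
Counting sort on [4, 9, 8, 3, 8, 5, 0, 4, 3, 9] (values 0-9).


Input: [4, 9, 8, 3, 8, 5, 0, 4, 3, 9]
Counts: [1, 0, 0, 2, 2, 1, 0, 0, 2, 2]

Sorted: [0, 3, 3, 4, 4, 5, 8, 8, 9, 9]


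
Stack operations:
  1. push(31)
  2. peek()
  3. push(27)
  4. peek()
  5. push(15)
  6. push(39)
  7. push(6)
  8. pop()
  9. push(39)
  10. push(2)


push(31) -> [31]
peek()->31
push(27) -> [31, 27]
peek()->27
push(15) -> [31, 27, 15]
push(39) -> [31, 27, 15, 39]
push(6) -> [31, 27, 15, 39, 6]
pop()->6, [31, 27, 15, 39]
push(39) -> [31, 27, 15, 39, 39]
push(2) -> [31, 27, 15, 39, 39, 2]

Final stack: [31, 27, 15, 39, 39, 2]


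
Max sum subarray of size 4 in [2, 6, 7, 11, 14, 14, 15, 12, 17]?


[0:4]: 26
[1:5]: 38
[2:6]: 46
[3:7]: 54
[4:8]: 55
[5:9]: 58

Max: 58 at [5:9]


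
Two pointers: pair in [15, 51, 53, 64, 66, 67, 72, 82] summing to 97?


lo=0(15)+hi=7(82)=97

Yes: 15+82=97


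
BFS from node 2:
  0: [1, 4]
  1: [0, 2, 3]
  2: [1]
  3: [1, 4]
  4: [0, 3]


Visit 2, enqueue [1]
Visit 1, enqueue [0, 3]
Visit 0, enqueue [4]
Visit 3, enqueue []
Visit 4, enqueue []

BFS order: [2, 1, 0, 3, 4]


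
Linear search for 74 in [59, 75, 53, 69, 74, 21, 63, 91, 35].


i=0: 59!=74
i=1: 75!=74
i=2: 53!=74
i=3: 69!=74
i=4: 74==74 found!

Found at 4, 5 comps


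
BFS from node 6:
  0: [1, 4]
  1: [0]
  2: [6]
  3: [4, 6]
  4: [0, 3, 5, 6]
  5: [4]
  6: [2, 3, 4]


Visit 6, enqueue [2, 3, 4]
Visit 2, enqueue []
Visit 3, enqueue []
Visit 4, enqueue [0, 5]
Visit 0, enqueue [1]
Visit 5, enqueue []
Visit 1, enqueue []

BFS order: [6, 2, 3, 4, 0, 5, 1]


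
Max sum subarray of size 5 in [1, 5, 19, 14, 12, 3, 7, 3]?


[0:5]: 51
[1:6]: 53
[2:7]: 55
[3:8]: 39

Max: 55 at [2:7]


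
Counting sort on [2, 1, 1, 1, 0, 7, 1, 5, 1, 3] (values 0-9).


Input: [2, 1, 1, 1, 0, 7, 1, 5, 1, 3]
Counts: [1, 5, 1, 1, 0, 1, 0, 1, 0, 0]

Sorted: [0, 1, 1, 1, 1, 1, 2, 3, 5, 7]


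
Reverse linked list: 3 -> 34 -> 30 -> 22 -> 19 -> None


Step 1: curr=3, set curr.next=prev(None) | reversed so far: 3
Step 2: curr=34, set curr.next=prev(3) | reversed so far: 34 -> 3
Step 3: curr=30, set curr.next=prev(34) | reversed so far: 30 -> 34 -> 3
Step 4: curr=22, set curr.next=prev(30) | reversed so far: 22 -> 30 -> 34 -> 3
Step 5: curr=19, set curr.next=prev(22) | reversed so far: 19 -> 22 -> 30 -> 34 -> 3

19 -> 22 -> 30 -> 34 -> 3 -> None


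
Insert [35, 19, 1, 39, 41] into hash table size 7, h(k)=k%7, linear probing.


Insert 35: h=0 -> slot 0
Insert 19: h=5 -> slot 5
Insert 1: h=1 -> slot 1
Insert 39: h=4 -> slot 4
Insert 41: h=6 -> slot 6

Table: [35, 1, None, None, 39, 19, 41]


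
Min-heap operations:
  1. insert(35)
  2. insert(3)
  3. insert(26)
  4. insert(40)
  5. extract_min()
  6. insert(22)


insert(35) -> [35]
insert(3) -> [3, 35]
insert(26) -> [3, 35, 26]
insert(40) -> [3, 35, 26, 40]
extract_min()->3, [26, 35, 40]
insert(22) -> [22, 26, 40, 35]

Final heap: [22, 26, 40, 35]


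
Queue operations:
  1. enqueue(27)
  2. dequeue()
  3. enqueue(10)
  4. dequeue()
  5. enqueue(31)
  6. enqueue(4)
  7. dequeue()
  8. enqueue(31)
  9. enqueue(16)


enqueue(27) -> [27]
dequeue()->27, []
enqueue(10) -> [10]
dequeue()->10, []
enqueue(31) -> [31]
enqueue(4) -> [31, 4]
dequeue()->31, [4]
enqueue(31) -> [4, 31]
enqueue(16) -> [4, 31, 16]

Final queue: [4, 31, 16]


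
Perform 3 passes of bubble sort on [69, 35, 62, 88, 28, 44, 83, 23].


Initial: [69, 35, 62, 88, 28, 44, 83, 23]
Pass 1: [35, 62, 69, 28, 44, 83, 23, 88] (6 swaps)
Pass 2: [35, 62, 28, 44, 69, 23, 83, 88] (3 swaps)
Pass 3: [35, 28, 44, 62, 23, 69, 83, 88] (3 swaps)

After 3 passes: [35, 28, 44, 62, 23, 69, 83, 88]


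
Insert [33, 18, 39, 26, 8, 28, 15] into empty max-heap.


Insert 33: [33]
Insert 18: [33, 18]
Insert 39: [39, 18, 33]
Insert 26: [39, 26, 33, 18]
Insert 8: [39, 26, 33, 18, 8]
Insert 28: [39, 26, 33, 18, 8, 28]
Insert 15: [39, 26, 33, 18, 8, 28, 15]

Final heap: [39, 26, 33, 18, 8, 28, 15]


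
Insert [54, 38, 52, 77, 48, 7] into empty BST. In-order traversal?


Insert 54: root
Insert 38: L from 54
Insert 52: L from 54 -> R from 38
Insert 77: R from 54
Insert 48: L from 54 -> R from 38 -> L from 52
Insert 7: L from 54 -> L from 38

In-order: [7, 38, 48, 52, 54, 77]


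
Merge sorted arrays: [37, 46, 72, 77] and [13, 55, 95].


Take 13 from B
Take 37 from A
Take 46 from A
Take 55 from B
Take 72 from A
Take 77 from A

Merged: [13, 37, 46, 55, 72, 77, 95]


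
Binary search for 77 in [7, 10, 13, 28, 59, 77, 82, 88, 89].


Step 1: lo=0, hi=8, mid=4, val=59
Step 2: lo=5, hi=8, mid=6, val=82
Step 3: lo=5, hi=5, mid=5, val=77

Found at index 5


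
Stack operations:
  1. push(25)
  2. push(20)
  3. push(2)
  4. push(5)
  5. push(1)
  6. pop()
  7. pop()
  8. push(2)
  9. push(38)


push(25) -> [25]
push(20) -> [25, 20]
push(2) -> [25, 20, 2]
push(5) -> [25, 20, 2, 5]
push(1) -> [25, 20, 2, 5, 1]
pop()->1, [25, 20, 2, 5]
pop()->5, [25, 20, 2]
push(2) -> [25, 20, 2, 2]
push(38) -> [25, 20, 2, 2, 38]

Final stack: [25, 20, 2, 2, 38]


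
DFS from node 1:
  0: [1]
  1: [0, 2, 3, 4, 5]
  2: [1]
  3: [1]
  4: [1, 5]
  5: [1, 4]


Visit 1, push [5, 4, 3, 2, 0]
Visit 0, push []
Visit 2, push []
Visit 3, push []
Visit 4, push [5]
Visit 5, push []

DFS order: [1, 0, 2, 3, 4, 5]


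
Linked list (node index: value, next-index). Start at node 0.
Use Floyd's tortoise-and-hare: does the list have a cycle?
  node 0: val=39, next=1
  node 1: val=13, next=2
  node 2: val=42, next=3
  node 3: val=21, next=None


Floyd's tortoise (slow, +1) and hare (fast, +2):
  init: slow=0, fast=0
  step 1: slow=1, fast=2
  step 2: fast 2->3->None, no cycle

Cycle: no


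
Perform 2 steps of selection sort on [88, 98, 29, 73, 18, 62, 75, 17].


Initial: [88, 98, 29, 73, 18, 62, 75, 17]
Step 1: min=17 at 7
  Swap: [17, 98, 29, 73, 18, 62, 75, 88]
Step 2: min=18 at 4
  Swap: [17, 18, 29, 73, 98, 62, 75, 88]

After 2 steps: [17, 18, 29, 73, 98, 62, 75, 88]


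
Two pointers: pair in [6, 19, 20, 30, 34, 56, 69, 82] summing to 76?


lo=0(6)+hi=7(82)=88
lo=0(6)+hi=6(69)=75
lo=1(19)+hi=6(69)=88
lo=1(19)+hi=5(56)=75
lo=2(20)+hi=5(56)=76

Yes: 20+56=76


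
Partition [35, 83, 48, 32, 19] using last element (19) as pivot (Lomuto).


Pivot: 19
Place pivot at 0: [19, 83, 48, 32, 35]

Partitioned: [19, 83, 48, 32, 35]


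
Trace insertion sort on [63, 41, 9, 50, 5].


Initial: [63, 41, 9, 50, 5]
Insert 41: [41, 63, 9, 50, 5]
Insert 9: [9, 41, 63, 50, 5]
Insert 50: [9, 41, 50, 63, 5]
Insert 5: [5, 9, 41, 50, 63]

Sorted: [5, 9, 41, 50, 63]


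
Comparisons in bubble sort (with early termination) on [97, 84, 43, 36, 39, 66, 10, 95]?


Algorithm: bubble sort (with early termination)
Input: [97, 84, 43, 36, 39, 66, 10, 95]
Sorted: [10, 36, 39, 43, 66, 84, 95, 97]

28


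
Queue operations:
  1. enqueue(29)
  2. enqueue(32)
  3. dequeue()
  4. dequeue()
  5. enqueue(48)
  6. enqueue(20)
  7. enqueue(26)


enqueue(29) -> [29]
enqueue(32) -> [29, 32]
dequeue()->29, [32]
dequeue()->32, []
enqueue(48) -> [48]
enqueue(20) -> [48, 20]
enqueue(26) -> [48, 20, 26]

Final queue: [48, 20, 26]


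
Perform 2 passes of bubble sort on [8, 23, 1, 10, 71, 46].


Initial: [8, 23, 1, 10, 71, 46]
Pass 1: [8, 1, 10, 23, 46, 71] (3 swaps)
Pass 2: [1, 8, 10, 23, 46, 71] (1 swaps)

After 2 passes: [1, 8, 10, 23, 46, 71]


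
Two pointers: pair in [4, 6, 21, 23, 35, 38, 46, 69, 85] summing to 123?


lo=0(4)+hi=8(85)=89
lo=1(6)+hi=8(85)=91
lo=2(21)+hi=8(85)=106
lo=3(23)+hi=8(85)=108
lo=4(35)+hi=8(85)=120
lo=5(38)+hi=8(85)=123

Yes: 38+85=123


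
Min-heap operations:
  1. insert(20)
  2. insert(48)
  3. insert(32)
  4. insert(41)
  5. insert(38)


insert(20) -> [20]
insert(48) -> [20, 48]
insert(32) -> [20, 48, 32]
insert(41) -> [20, 41, 32, 48]
insert(38) -> [20, 38, 32, 48, 41]

Final heap: [20, 38, 32, 48, 41]


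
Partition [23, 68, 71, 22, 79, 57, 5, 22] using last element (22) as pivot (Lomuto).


Pivot: 22
  22 <= 22: swap -> [22, 68, 71, 23, 79, 57, 5, 22]
  5 <= 22: swap -> [22, 5, 71, 23, 79, 57, 68, 22]
Place pivot at 2: [22, 5, 22, 23, 79, 57, 68, 71]

Partitioned: [22, 5, 22, 23, 79, 57, 68, 71]


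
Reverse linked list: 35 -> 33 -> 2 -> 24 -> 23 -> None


Step 1: curr=35, set curr.next=prev(None) | reversed so far: 35
Step 2: curr=33, set curr.next=prev(35) | reversed so far: 33 -> 35
Step 3: curr=2, set curr.next=prev(33) | reversed so far: 2 -> 33 -> 35
Step 4: curr=24, set curr.next=prev(2) | reversed so far: 24 -> 2 -> 33 -> 35
Step 5: curr=23, set curr.next=prev(24) | reversed so far: 23 -> 24 -> 2 -> 33 -> 35

23 -> 24 -> 2 -> 33 -> 35 -> None


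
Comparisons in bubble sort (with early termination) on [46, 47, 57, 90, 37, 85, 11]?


Algorithm: bubble sort (with early termination)
Input: [46, 47, 57, 90, 37, 85, 11]
Sorted: [11, 37, 46, 47, 57, 85, 90]

21


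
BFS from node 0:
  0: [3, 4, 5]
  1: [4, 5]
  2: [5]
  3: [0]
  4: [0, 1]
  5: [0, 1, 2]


Visit 0, enqueue [3, 4, 5]
Visit 3, enqueue []
Visit 4, enqueue [1]
Visit 5, enqueue [2]
Visit 1, enqueue []
Visit 2, enqueue []

BFS order: [0, 3, 4, 5, 1, 2]


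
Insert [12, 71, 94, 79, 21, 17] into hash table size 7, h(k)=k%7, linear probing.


Insert 12: h=5 -> slot 5
Insert 71: h=1 -> slot 1
Insert 94: h=3 -> slot 3
Insert 79: h=2 -> slot 2
Insert 21: h=0 -> slot 0
Insert 17: h=3, 1 probes -> slot 4

Table: [21, 71, 79, 94, 17, 12, None]


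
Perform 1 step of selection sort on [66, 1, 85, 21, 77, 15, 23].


Initial: [66, 1, 85, 21, 77, 15, 23]
Step 1: min=1 at 1
  Swap: [1, 66, 85, 21, 77, 15, 23]

After 1 step: [1, 66, 85, 21, 77, 15, 23]


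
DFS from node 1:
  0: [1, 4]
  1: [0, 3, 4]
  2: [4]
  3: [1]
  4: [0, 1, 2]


Visit 1, push [4, 3, 0]
Visit 0, push [4]
Visit 4, push [2]
Visit 2, push []
Visit 3, push []

DFS order: [1, 0, 4, 2, 3]


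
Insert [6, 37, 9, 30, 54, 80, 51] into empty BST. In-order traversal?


Insert 6: root
Insert 37: R from 6
Insert 9: R from 6 -> L from 37
Insert 30: R from 6 -> L from 37 -> R from 9
Insert 54: R from 6 -> R from 37
Insert 80: R from 6 -> R from 37 -> R from 54
Insert 51: R from 6 -> R from 37 -> L from 54

In-order: [6, 9, 30, 37, 51, 54, 80]


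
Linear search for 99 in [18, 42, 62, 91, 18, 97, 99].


i=0: 18!=99
i=1: 42!=99
i=2: 62!=99
i=3: 91!=99
i=4: 18!=99
i=5: 97!=99
i=6: 99==99 found!

Found at 6, 7 comps


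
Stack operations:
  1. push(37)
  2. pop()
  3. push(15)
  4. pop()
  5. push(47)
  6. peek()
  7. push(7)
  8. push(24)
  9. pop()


push(37) -> [37]
pop()->37, []
push(15) -> [15]
pop()->15, []
push(47) -> [47]
peek()->47
push(7) -> [47, 7]
push(24) -> [47, 7, 24]
pop()->24, [47, 7]

Final stack: [47, 7]


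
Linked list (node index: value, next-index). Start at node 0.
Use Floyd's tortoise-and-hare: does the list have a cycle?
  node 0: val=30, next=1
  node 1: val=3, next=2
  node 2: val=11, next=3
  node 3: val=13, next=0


Floyd's tortoise (slow, +1) and hare (fast, +2):
  init: slow=0, fast=0
  step 1: slow=1, fast=2
  step 2: slow=2, fast=0
  step 3: slow=3, fast=2
  step 4: slow=0, fast=0
  slow == fast at node 0: cycle detected

Cycle: yes


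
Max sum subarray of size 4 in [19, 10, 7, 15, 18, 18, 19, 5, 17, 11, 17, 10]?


[0:4]: 51
[1:5]: 50
[2:6]: 58
[3:7]: 70
[4:8]: 60
[5:9]: 59
[6:10]: 52
[7:11]: 50
[8:12]: 55

Max: 70 at [3:7]


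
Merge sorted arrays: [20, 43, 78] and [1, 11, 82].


Take 1 from B
Take 11 from B
Take 20 from A
Take 43 from A
Take 78 from A

Merged: [1, 11, 20, 43, 78, 82]


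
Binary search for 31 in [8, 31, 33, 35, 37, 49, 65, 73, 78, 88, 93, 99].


Step 1: lo=0, hi=11, mid=5, val=49
Step 2: lo=0, hi=4, mid=2, val=33
Step 3: lo=0, hi=1, mid=0, val=8
Step 4: lo=1, hi=1, mid=1, val=31

Found at index 1


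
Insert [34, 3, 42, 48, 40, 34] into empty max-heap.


Insert 34: [34]
Insert 3: [34, 3]
Insert 42: [42, 3, 34]
Insert 48: [48, 42, 34, 3]
Insert 40: [48, 42, 34, 3, 40]
Insert 34: [48, 42, 34, 3, 40, 34]

Final heap: [48, 42, 34, 3, 40, 34]


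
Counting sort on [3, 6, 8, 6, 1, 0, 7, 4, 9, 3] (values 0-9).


Input: [3, 6, 8, 6, 1, 0, 7, 4, 9, 3]
Counts: [1, 1, 0, 2, 1, 0, 2, 1, 1, 1]

Sorted: [0, 1, 3, 3, 4, 6, 6, 7, 8, 9]


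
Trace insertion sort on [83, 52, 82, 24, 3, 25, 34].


Initial: [83, 52, 82, 24, 3, 25, 34]
Insert 52: [52, 83, 82, 24, 3, 25, 34]
Insert 82: [52, 82, 83, 24, 3, 25, 34]
Insert 24: [24, 52, 82, 83, 3, 25, 34]
Insert 3: [3, 24, 52, 82, 83, 25, 34]
Insert 25: [3, 24, 25, 52, 82, 83, 34]
Insert 34: [3, 24, 25, 34, 52, 82, 83]

Sorted: [3, 24, 25, 34, 52, 82, 83]


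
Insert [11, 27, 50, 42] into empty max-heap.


Insert 11: [11]
Insert 27: [27, 11]
Insert 50: [50, 11, 27]
Insert 42: [50, 42, 27, 11]

Final heap: [50, 42, 27, 11]


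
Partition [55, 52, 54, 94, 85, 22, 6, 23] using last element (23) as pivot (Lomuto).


Pivot: 23
  22 <= 23: swap -> [22, 52, 54, 94, 85, 55, 6, 23]
  6 <= 23: swap -> [22, 6, 54, 94, 85, 55, 52, 23]
Place pivot at 2: [22, 6, 23, 94, 85, 55, 52, 54]

Partitioned: [22, 6, 23, 94, 85, 55, 52, 54]


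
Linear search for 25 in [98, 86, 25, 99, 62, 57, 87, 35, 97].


i=0: 98!=25
i=1: 86!=25
i=2: 25==25 found!

Found at 2, 3 comps


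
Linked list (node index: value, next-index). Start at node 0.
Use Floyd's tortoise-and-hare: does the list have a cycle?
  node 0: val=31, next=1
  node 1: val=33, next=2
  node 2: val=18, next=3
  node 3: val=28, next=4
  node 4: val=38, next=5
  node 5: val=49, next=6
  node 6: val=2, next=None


Floyd's tortoise (slow, +1) and hare (fast, +2):
  init: slow=0, fast=0
  step 1: slow=1, fast=2
  step 2: slow=2, fast=4
  step 3: slow=3, fast=6
  step 4: fast -> None, no cycle

Cycle: no


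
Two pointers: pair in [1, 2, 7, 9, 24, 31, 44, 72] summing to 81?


lo=0(1)+hi=7(72)=73
lo=1(2)+hi=7(72)=74
lo=2(7)+hi=7(72)=79
lo=3(9)+hi=7(72)=81

Yes: 9+72=81


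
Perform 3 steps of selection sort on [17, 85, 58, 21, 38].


Initial: [17, 85, 58, 21, 38]
Step 1: min=17 at 0
  Swap: [17, 85, 58, 21, 38]
Step 2: min=21 at 3
  Swap: [17, 21, 58, 85, 38]
Step 3: min=38 at 4
  Swap: [17, 21, 38, 85, 58]

After 3 steps: [17, 21, 38, 85, 58]


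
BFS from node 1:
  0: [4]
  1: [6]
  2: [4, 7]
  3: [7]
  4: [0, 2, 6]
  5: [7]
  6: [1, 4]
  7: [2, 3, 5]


Visit 1, enqueue [6]
Visit 6, enqueue [4]
Visit 4, enqueue [0, 2]
Visit 0, enqueue []
Visit 2, enqueue [7]
Visit 7, enqueue [3, 5]
Visit 3, enqueue []
Visit 5, enqueue []

BFS order: [1, 6, 4, 0, 2, 7, 3, 5]


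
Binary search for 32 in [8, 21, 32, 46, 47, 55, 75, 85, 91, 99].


Step 1: lo=0, hi=9, mid=4, val=47
Step 2: lo=0, hi=3, mid=1, val=21
Step 3: lo=2, hi=3, mid=2, val=32

Found at index 2


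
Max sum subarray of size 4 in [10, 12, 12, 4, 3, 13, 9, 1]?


[0:4]: 38
[1:5]: 31
[2:6]: 32
[3:7]: 29
[4:8]: 26

Max: 38 at [0:4]


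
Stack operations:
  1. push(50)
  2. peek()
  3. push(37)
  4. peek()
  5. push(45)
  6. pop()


push(50) -> [50]
peek()->50
push(37) -> [50, 37]
peek()->37
push(45) -> [50, 37, 45]
pop()->45, [50, 37]

Final stack: [50, 37]


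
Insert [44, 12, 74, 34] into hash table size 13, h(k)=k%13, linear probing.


Insert 44: h=5 -> slot 5
Insert 12: h=12 -> slot 12
Insert 74: h=9 -> slot 9
Insert 34: h=8 -> slot 8

Table: [None, None, None, None, None, 44, None, None, 34, 74, None, None, 12]


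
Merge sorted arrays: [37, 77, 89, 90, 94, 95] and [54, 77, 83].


Take 37 from A
Take 54 from B
Take 77 from A
Take 77 from B
Take 83 from B

Merged: [37, 54, 77, 77, 83, 89, 90, 94, 95]


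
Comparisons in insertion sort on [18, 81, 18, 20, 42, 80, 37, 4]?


Algorithm: insertion sort
Input: [18, 81, 18, 20, 42, 80, 37, 4]
Sorted: [4, 18, 18, 20, 37, 42, 80, 81]

20


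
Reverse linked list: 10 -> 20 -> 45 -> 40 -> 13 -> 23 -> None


Step 1: curr=10, set curr.next=prev(None) | reversed so far: 10
Step 2: curr=20, set curr.next=prev(10) | reversed so far: 20 -> 10
Step 3: curr=45, set curr.next=prev(20) | reversed so far: 45 -> 20 -> 10
Step 4: curr=40, set curr.next=prev(45) | reversed so far: 40 -> 45 -> 20 -> 10
Step 5: curr=13, set curr.next=prev(40) | reversed so far: 13 -> 40 -> 45 -> 20 -> 10
Step 6: curr=23, set curr.next=prev(13) | reversed so far: 23 -> 13 -> 40 -> 45 -> 20 -> 10

23 -> 13 -> 40 -> 45 -> 20 -> 10 -> None


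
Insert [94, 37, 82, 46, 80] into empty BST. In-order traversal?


Insert 94: root
Insert 37: L from 94
Insert 82: L from 94 -> R from 37
Insert 46: L from 94 -> R from 37 -> L from 82
Insert 80: L from 94 -> R from 37 -> L from 82 -> R from 46

In-order: [37, 46, 80, 82, 94]


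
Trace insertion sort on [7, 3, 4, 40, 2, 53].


Initial: [7, 3, 4, 40, 2, 53]
Insert 3: [3, 7, 4, 40, 2, 53]
Insert 4: [3, 4, 7, 40, 2, 53]
Insert 40: [3, 4, 7, 40, 2, 53]
Insert 2: [2, 3, 4, 7, 40, 53]
Insert 53: [2, 3, 4, 7, 40, 53]

Sorted: [2, 3, 4, 7, 40, 53]


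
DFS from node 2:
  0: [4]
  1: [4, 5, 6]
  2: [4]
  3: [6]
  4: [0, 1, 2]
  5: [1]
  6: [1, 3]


Visit 2, push [4]
Visit 4, push [1, 0]
Visit 0, push []
Visit 1, push [6, 5]
Visit 5, push []
Visit 6, push [3]
Visit 3, push []

DFS order: [2, 4, 0, 1, 5, 6, 3]


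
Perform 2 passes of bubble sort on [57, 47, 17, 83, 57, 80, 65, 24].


Initial: [57, 47, 17, 83, 57, 80, 65, 24]
Pass 1: [47, 17, 57, 57, 80, 65, 24, 83] (6 swaps)
Pass 2: [17, 47, 57, 57, 65, 24, 80, 83] (3 swaps)

After 2 passes: [17, 47, 57, 57, 65, 24, 80, 83]


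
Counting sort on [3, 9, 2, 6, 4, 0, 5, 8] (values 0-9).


Input: [3, 9, 2, 6, 4, 0, 5, 8]
Counts: [1, 0, 1, 1, 1, 1, 1, 0, 1, 1]

Sorted: [0, 2, 3, 4, 5, 6, 8, 9]


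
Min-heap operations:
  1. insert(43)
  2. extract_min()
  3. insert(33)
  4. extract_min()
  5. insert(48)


insert(43) -> [43]
extract_min()->43, []
insert(33) -> [33]
extract_min()->33, []
insert(48) -> [48]

Final heap: [48]


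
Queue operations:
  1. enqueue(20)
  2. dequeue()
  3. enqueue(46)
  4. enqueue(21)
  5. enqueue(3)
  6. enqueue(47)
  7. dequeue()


enqueue(20) -> [20]
dequeue()->20, []
enqueue(46) -> [46]
enqueue(21) -> [46, 21]
enqueue(3) -> [46, 21, 3]
enqueue(47) -> [46, 21, 3, 47]
dequeue()->46, [21, 3, 47]

Final queue: [21, 3, 47]


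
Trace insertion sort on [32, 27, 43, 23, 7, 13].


Initial: [32, 27, 43, 23, 7, 13]
Insert 27: [27, 32, 43, 23, 7, 13]
Insert 43: [27, 32, 43, 23, 7, 13]
Insert 23: [23, 27, 32, 43, 7, 13]
Insert 7: [7, 23, 27, 32, 43, 13]
Insert 13: [7, 13, 23, 27, 32, 43]

Sorted: [7, 13, 23, 27, 32, 43]


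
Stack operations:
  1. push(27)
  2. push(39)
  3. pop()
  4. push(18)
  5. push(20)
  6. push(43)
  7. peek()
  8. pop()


push(27) -> [27]
push(39) -> [27, 39]
pop()->39, [27]
push(18) -> [27, 18]
push(20) -> [27, 18, 20]
push(43) -> [27, 18, 20, 43]
peek()->43
pop()->43, [27, 18, 20]

Final stack: [27, 18, 20]


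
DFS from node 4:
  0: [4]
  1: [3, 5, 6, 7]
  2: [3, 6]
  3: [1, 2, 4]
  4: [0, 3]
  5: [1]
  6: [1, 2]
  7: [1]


Visit 4, push [3, 0]
Visit 0, push []
Visit 3, push [2, 1]
Visit 1, push [7, 6, 5]
Visit 5, push []
Visit 6, push [2]
Visit 2, push []
Visit 7, push []

DFS order: [4, 0, 3, 1, 5, 6, 2, 7]


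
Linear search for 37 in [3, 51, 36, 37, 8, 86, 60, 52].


i=0: 3!=37
i=1: 51!=37
i=2: 36!=37
i=3: 37==37 found!

Found at 3, 4 comps


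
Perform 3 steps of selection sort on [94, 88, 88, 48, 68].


Initial: [94, 88, 88, 48, 68]
Step 1: min=48 at 3
  Swap: [48, 88, 88, 94, 68]
Step 2: min=68 at 4
  Swap: [48, 68, 88, 94, 88]
Step 3: min=88 at 2
  Swap: [48, 68, 88, 94, 88]

After 3 steps: [48, 68, 88, 94, 88]


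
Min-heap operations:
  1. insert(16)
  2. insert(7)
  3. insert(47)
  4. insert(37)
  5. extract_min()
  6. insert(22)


insert(16) -> [16]
insert(7) -> [7, 16]
insert(47) -> [7, 16, 47]
insert(37) -> [7, 16, 47, 37]
extract_min()->7, [16, 37, 47]
insert(22) -> [16, 22, 47, 37]

Final heap: [16, 22, 47, 37]


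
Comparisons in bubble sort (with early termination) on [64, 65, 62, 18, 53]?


Algorithm: bubble sort (with early termination)
Input: [64, 65, 62, 18, 53]
Sorted: [18, 53, 62, 64, 65]

10


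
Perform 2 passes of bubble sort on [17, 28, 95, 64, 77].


Initial: [17, 28, 95, 64, 77]
Pass 1: [17, 28, 64, 77, 95] (2 swaps)
Pass 2: [17, 28, 64, 77, 95] (0 swaps)

After 2 passes: [17, 28, 64, 77, 95]


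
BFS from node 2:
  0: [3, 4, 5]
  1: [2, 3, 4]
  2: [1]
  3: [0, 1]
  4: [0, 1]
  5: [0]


Visit 2, enqueue [1]
Visit 1, enqueue [3, 4]
Visit 3, enqueue [0]
Visit 4, enqueue []
Visit 0, enqueue [5]
Visit 5, enqueue []

BFS order: [2, 1, 3, 4, 0, 5]


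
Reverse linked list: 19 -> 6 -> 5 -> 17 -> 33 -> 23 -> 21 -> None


Step 1: curr=19, set curr.next=prev(None) | reversed so far: 19
Step 2: curr=6, set curr.next=prev(19) | reversed so far: 6 -> 19
Step 3: curr=5, set curr.next=prev(6) | reversed so far: 5 -> 6 -> 19
Step 4: curr=17, set curr.next=prev(5) | reversed so far: 17 -> 5 -> 6 -> 19
Step 5: curr=33, set curr.next=prev(17) | reversed so far: 33 -> 17 -> 5 -> 6 -> 19
Step 6: curr=23, set curr.next=prev(33) | reversed so far: 23 -> 33 -> 17 -> 5 -> 6 -> 19
Step 7: curr=21, set curr.next=prev(23) | reversed so far: 21 -> 23 -> 33 -> 17 -> 5 -> 6 -> 19

21 -> 23 -> 33 -> 17 -> 5 -> 6 -> 19 -> None


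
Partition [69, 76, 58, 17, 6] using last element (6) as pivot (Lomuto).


Pivot: 6
Place pivot at 0: [6, 76, 58, 17, 69]

Partitioned: [6, 76, 58, 17, 69]


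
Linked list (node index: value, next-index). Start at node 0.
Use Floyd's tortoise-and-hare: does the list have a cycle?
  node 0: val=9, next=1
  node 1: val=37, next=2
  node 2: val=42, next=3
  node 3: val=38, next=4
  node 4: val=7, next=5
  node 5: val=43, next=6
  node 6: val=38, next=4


Floyd's tortoise (slow, +1) and hare (fast, +2):
  init: slow=0, fast=0
  step 1: slow=1, fast=2
  step 2: slow=2, fast=4
  step 3: slow=3, fast=6
  step 4: slow=4, fast=5
  step 5: slow=5, fast=4
  step 6: slow=6, fast=6
  slow == fast at node 6: cycle detected

Cycle: yes


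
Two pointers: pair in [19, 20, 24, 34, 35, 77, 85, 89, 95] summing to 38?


lo=0(19)+hi=8(95)=114
lo=0(19)+hi=7(89)=108
lo=0(19)+hi=6(85)=104
lo=0(19)+hi=5(77)=96
lo=0(19)+hi=4(35)=54
lo=0(19)+hi=3(34)=53
lo=0(19)+hi=2(24)=43
lo=0(19)+hi=1(20)=39

No pair found


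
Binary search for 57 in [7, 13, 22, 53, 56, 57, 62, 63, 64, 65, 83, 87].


Step 1: lo=0, hi=11, mid=5, val=57

Found at index 5


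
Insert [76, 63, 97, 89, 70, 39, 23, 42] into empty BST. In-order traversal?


Insert 76: root
Insert 63: L from 76
Insert 97: R from 76
Insert 89: R from 76 -> L from 97
Insert 70: L from 76 -> R from 63
Insert 39: L from 76 -> L from 63
Insert 23: L from 76 -> L from 63 -> L from 39
Insert 42: L from 76 -> L from 63 -> R from 39

In-order: [23, 39, 42, 63, 70, 76, 89, 97]


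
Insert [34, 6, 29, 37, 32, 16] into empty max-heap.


Insert 34: [34]
Insert 6: [34, 6]
Insert 29: [34, 6, 29]
Insert 37: [37, 34, 29, 6]
Insert 32: [37, 34, 29, 6, 32]
Insert 16: [37, 34, 29, 6, 32, 16]

Final heap: [37, 34, 29, 6, 32, 16]


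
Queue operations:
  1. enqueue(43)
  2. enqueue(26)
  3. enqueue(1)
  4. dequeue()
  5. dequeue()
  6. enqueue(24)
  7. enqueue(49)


enqueue(43) -> [43]
enqueue(26) -> [43, 26]
enqueue(1) -> [43, 26, 1]
dequeue()->43, [26, 1]
dequeue()->26, [1]
enqueue(24) -> [1, 24]
enqueue(49) -> [1, 24, 49]

Final queue: [1, 24, 49]


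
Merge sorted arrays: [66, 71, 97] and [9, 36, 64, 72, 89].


Take 9 from B
Take 36 from B
Take 64 from B
Take 66 from A
Take 71 from A
Take 72 from B
Take 89 from B

Merged: [9, 36, 64, 66, 71, 72, 89, 97]


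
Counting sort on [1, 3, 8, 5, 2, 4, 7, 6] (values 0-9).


Input: [1, 3, 8, 5, 2, 4, 7, 6]
Counts: [0, 1, 1, 1, 1, 1, 1, 1, 1, 0]

Sorted: [1, 2, 3, 4, 5, 6, 7, 8]


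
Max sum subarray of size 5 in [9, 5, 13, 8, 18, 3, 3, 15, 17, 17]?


[0:5]: 53
[1:6]: 47
[2:7]: 45
[3:8]: 47
[4:9]: 56
[5:10]: 55

Max: 56 at [4:9]


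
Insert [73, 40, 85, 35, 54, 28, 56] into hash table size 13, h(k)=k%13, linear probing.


Insert 73: h=8 -> slot 8
Insert 40: h=1 -> slot 1
Insert 85: h=7 -> slot 7
Insert 35: h=9 -> slot 9
Insert 54: h=2 -> slot 2
Insert 28: h=2, 1 probes -> slot 3
Insert 56: h=4 -> slot 4

Table: [None, 40, 54, 28, 56, None, None, 85, 73, 35, None, None, None]


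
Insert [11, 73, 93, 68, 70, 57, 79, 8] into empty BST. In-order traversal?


Insert 11: root
Insert 73: R from 11
Insert 93: R from 11 -> R from 73
Insert 68: R from 11 -> L from 73
Insert 70: R from 11 -> L from 73 -> R from 68
Insert 57: R from 11 -> L from 73 -> L from 68
Insert 79: R from 11 -> R from 73 -> L from 93
Insert 8: L from 11

In-order: [8, 11, 57, 68, 70, 73, 79, 93]


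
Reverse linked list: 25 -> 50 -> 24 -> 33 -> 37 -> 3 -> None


Step 1: curr=25, set curr.next=prev(None) | reversed so far: 25
Step 2: curr=50, set curr.next=prev(25) | reversed so far: 50 -> 25
Step 3: curr=24, set curr.next=prev(50) | reversed so far: 24 -> 50 -> 25
Step 4: curr=33, set curr.next=prev(24) | reversed so far: 33 -> 24 -> 50 -> 25
Step 5: curr=37, set curr.next=prev(33) | reversed so far: 37 -> 33 -> 24 -> 50 -> 25
Step 6: curr=3, set curr.next=prev(37) | reversed so far: 3 -> 37 -> 33 -> 24 -> 50 -> 25

3 -> 37 -> 33 -> 24 -> 50 -> 25 -> None


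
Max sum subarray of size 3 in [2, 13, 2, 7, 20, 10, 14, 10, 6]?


[0:3]: 17
[1:4]: 22
[2:5]: 29
[3:6]: 37
[4:7]: 44
[5:8]: 34
[6:9]: 30

Max: 44 at [4:7]


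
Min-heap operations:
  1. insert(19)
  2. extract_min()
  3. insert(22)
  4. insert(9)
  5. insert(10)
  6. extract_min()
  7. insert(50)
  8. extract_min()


insert(19) -> [19]
extract_min()->19, []
insert(22) -> [22]
insert(9) -> [9, 22]
insert(10) -> [9, 22, 10]
extract_min()->9, [10, 22]
insert(50) -> [10, 22, 50]
extract_min()->10, [22, 50]

Final heap: [22, 50]


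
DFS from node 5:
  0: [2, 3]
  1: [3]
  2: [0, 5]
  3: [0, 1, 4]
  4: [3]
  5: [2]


Visit 5, push [2]
Visit 2, push [0]
Visit 0, push [3]
Visit 3, push [4, 1]
Visit 1, push []
Visit 4, push []

DFS order: [5, 2, 0, 3, 1, 4]


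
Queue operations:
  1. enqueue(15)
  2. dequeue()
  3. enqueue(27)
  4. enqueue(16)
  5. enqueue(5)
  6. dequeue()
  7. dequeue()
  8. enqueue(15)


enqueue(15) -> [15]
dequeue()->15, []
enqueue(27) -> [27]
enqueue(16) -> [27, 16]
enqueue(5) -> [27, 16, 5]
dequeue()->27, [16, 5]
dequeue()->16, [5]
enqueue(15) -> [5, 15]

Final queue: [5, 15]


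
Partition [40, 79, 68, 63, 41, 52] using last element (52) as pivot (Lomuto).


Pivot: 52
  40 <= 52: advance i (no swap)
  41 <= 52: swap -> [40, 41, 68, 63, 79, 52]
Place pivot at 2: [40, 41, 52, 63, 79, 68]

Partitioned: [40, 41, 52, 63, 79, 68]


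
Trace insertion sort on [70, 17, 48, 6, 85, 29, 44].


Initial: [70, 17, 48, 6, 85, 29, 44]
Insert 17: [17, 70, 48, 6, 85, 29, 44]
Insert 48: [17, 48, 70, 6, 85, 29, 44]
Insert 6: [6, 17, 48, 70, 85, 29, 44]
Insert 85: [6, 17, 48, 70, 85, 29, 44]
Insert 29: [6, 17, 29, 48, 70, 85, 44]
Insert 44: [6, 17, 29, 44, 48, 70, 85]

Sorted: [6, 17, 29, 44, 48, 70, 85]


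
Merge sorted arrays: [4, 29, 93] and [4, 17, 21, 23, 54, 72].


Take 4 from A
Take 4 from B
Take 17 from B
Take 21 from B
Take 23 from B
Take 29 from A
Take 54 from B
Take 72 from B

Merged: [4, 4, 17, 21, 23, 29, 54, 72, 93]


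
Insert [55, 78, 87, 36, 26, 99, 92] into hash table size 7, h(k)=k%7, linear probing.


Insert 55: h=6 -> slot 6
Insert 78: h=1 -> slot 1
Insert 87: h=3 -> slot 3
Insert 36: h=1, 1 probes -> slot 2
Insert 26: h=5 -> slot 5
Insert 99: h=1, 3 probes -> slot 4
Insert 92: h=1, 6 probes -> slot 0

Table: [92, 78, 36, 87, 99, 26, 55]


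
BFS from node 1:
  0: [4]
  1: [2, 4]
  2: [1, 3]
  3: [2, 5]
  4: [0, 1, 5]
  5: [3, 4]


Visit 1, enqueue [2, 4]
Visit 2, enqueue [3]
Visit 4, enqueue [0, 5]
Visit 3, enqueue []
Visit 0, enqueue []
Visit 5, enqueue []

BFS order: [1, 2, 4, 3, 0, 5]


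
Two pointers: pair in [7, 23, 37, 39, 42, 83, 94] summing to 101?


lo=0(7)+hi=6(94)=101

Yes: 7+94=101


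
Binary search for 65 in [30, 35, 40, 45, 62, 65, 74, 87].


Step 1: lo=0, hi=7, mid=3, val=45
Step 2: lo=4, hi=7, mid=5, val=65

Found at index 5


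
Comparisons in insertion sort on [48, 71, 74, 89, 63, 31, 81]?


Algorithm: insertion sort
Input: [48, 71, 74, 89, 63, 31, 81]
Sorted: [31, 48, 63, 71, 74, 81, 89]

14


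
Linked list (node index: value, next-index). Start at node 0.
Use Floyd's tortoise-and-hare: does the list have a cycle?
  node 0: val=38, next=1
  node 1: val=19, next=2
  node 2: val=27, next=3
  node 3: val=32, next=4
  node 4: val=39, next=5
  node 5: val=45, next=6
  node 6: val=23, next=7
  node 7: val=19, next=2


Floyd's tortoise (slow, +1) and hare (fast, +2):
  init: slow=0, fast=0
  step 1: slow=1, fast=2
  step 2: slow=2, fast=4
  step 3: slow=3, fast=6
  step 4: slow=4, fast=2
  step 5: slow=5, fast=4
  step 6: slow=6, fast=6
  slow == fast at node 6: cycle detected

Cycle: yes


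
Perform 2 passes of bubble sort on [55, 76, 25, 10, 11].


Initial: [55, 76, 25, 10, 11]
Pass 1: [55, 25, 10, 11, 76] (3 swaps)
Pass 2: [25, 10, 11, 55, 76] (3 swaps)

After 2 passes: [25, 10, 11, 55, 76]


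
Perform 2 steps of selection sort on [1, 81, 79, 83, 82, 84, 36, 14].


Initial: [1, 81, 79, 83, 82, 84, 36, 14]
Step 1: min=1 at 0
  Swap: [1, 81, 79, 83, 82, 84, 36, 14]
Step 2: min=14 at 7
  Swap: [1, 14, 79, 83, 82, 84, 36, 81]

After 2 steps: [1, 14, 79, 83, 82, 84, 36, 81]


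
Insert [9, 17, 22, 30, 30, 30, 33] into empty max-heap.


Insert 9: [9]
Insert 17: [17, 9]
Insert 22: [22, 9, 17]
Insert 30: [30, 22, 17, 9]
Insert 30: [30, 30, 17, 9, 22]
Insert 30: [30, 30, 30, 9, 22, 17]
Insert 33: [33, 30, 30, 9, 22, 17, 30]

Final heap: [33, 30, 30, 9, 22, 17, 30]


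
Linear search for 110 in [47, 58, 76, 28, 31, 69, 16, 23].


i=0: 47!=110
i=1: 58!=110
i=2: 76!=110
i=3: 28!=110
i=4: 31!=110
i=5: 69!=110
i=6: 16!=110
i=7: 23!=110

Not found, 8 comps


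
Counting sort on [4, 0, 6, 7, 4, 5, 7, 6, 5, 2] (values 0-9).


Input: [4, 0, 6, 7, 4, 5, 7, 6, 5, 2]
Counts: [1, 0, 1, 0, 2, 2, 2, 2, 0, 0]

Sorted: [0, 2, 4, 4, 5, 5, 6, 6, 7, 7]


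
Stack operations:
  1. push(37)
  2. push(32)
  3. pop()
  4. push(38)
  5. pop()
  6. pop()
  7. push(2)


push(37) -> [37]
push(32) -> [37, 32]
pop()->32, [37]
push(38) -> [37, 38]
pop()->38, [37]
pop()->37, []
push(2) -> [2]

Final stack: [2]


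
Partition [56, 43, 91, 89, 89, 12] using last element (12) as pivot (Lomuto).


Pivot: 12
Place pivot at 0: [12, 43, 91, 89, 89, 56]

Partitioned: [12, 43, 91, 89, 89, 56]


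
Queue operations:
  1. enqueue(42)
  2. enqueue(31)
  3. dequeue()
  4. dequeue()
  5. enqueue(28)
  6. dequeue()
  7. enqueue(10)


enqueue(42) -> [42]
enqueue(31) -> [42, 31]
dequeue()->42, [31]
dequeue()->31, []
enqueue(28) -> [28]
dequeue()->28, []
enqueue(10) -> [10]

Final queue: [10]


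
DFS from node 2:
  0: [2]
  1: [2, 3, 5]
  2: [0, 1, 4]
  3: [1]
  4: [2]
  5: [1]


Visit 2, push [4, 1, 0]
Visit 0, push []
Visit 1, push [5, 3]
Visit 3, push []
Visit 5, push []
Visit 4, push []

DFS order: [2, 0, 1, 3, 5, 4]


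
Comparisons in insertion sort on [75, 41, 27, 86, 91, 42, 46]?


Algorithm: insertion sort
Input: [75, 41, 27, 86, 91, 42, 46]
Sorted: [27, 41, 42, 46, 75, 86, 91]

13
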